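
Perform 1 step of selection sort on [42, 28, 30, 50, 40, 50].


Initial: [42, 28, 30, 50, 40, 50]
Step 1: min=28 at 1
  Swap: [28, 42, 30, 50, 40, 50]

After 1 step: [28, 42, 30, 50, 40, 50]


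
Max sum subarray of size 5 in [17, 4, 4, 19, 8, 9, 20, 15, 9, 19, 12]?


[0:5]: 52
[1:6]: 44
[2:7]: 60
[3:8]: 71
[4:9]: 61
[5:10]: 72
[6:11]: 75

Max: 75 at [6:11]


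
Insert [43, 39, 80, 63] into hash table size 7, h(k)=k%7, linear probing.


Insert 43: h=1 -> slot 1
Insert 39: h=4 -> slot 4
Insert 80: h=3 -> slot 3
Insert 63: h=0 -> slot 0

Table: [63, 43, None, 80, 39, None, None]


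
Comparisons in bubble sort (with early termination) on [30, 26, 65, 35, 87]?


Algorithm: bubble sort (with early termination)
Input: [30, 26, 65, 35, 87]
Sorted: [26, 30, 35, 65, 87]

7


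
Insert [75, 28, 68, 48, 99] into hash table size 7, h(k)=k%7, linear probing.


Insert 75: h=5 -> slot 5
Insert 28: h=0 -> slot 0
Insert 68: h=5, 1 probes -> slot 6
Insert 48: h=6, 2 probes -> slot 1
Insert 99: h=1, 1 probes -> slot 2

Table: [28, 48, 99, None, None, 75, 68]


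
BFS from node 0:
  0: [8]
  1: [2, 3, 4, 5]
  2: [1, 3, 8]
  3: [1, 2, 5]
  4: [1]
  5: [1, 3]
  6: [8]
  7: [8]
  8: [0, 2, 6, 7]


Visit 0, enqueue [8]
Visit 8, enqueue [2, 6, 7]
Visit 2, enqueue [1, 3]
Visit 6, enqueue []
Visit 7, enqueue []
Visit 1, enqueue [4, 5]
Visit 3, enqueue []
Visit 4, enqueue []
Visit 5, enqueue []

BFS order: [0, 8, 2, 6, 7, 1, 3, 4, 5]


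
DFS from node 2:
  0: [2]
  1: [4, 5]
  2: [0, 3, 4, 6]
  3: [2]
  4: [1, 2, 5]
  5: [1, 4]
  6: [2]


Visit 2, push [6, 4, 3, 0]
Visit 0, push []
Visit 3, push []
Visit 4, push [5, 1]
Visit 1, push [5]
Visit 5, push []
Visit 6, push []

DFS order: [2, 0, 3, 4, 1, 5, 6]


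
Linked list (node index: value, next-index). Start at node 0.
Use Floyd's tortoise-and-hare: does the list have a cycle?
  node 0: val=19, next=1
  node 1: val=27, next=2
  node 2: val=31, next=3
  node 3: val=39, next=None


Floyd's tortoise (slow, +1) and hare (fast, +2):
  init: slow=0, fast=0
  step 1: slow=1, fast=2
  step 2: fast 2->3->None, no cycle

Cycle: no


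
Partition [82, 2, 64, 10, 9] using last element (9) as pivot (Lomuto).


Pivot: 9
  2 <= 9: swap -> [2, 82, 64, 10, 9]
Place pivot at 1: [2, 9, 64, 10, 82]

Partitioned: [2, 9, 64, 10, 82]


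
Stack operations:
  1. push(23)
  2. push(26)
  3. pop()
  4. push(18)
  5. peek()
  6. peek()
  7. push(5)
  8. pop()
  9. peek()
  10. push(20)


push(23) -> [23]
push(26) -> [23, 26]
pop()->26, [23]
push(18) -> [23, 18]
peek()->18
peek()->18
push(5) -> [23, 18, 5]
pop()->5, [23, 18]
peek()->18
push(20) -> [23, 18, 20]

Final stack: [23, 18, 20]


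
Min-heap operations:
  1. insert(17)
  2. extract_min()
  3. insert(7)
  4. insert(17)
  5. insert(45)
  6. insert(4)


insert(17) -> [17]
extract_min()->17, []
insert(7) -> [7]
insert(17) -> [7, 17]
insert(45) -> [7, 17, 45]
insert(4) -> [4, 7, 45, 17]

Final heap: [4, 7, 45, 17]


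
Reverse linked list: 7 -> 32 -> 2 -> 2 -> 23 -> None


Step 1: curr=7, set curr.next=prev(None) | reversed so far: 7
Step 2: curr=32, set curr.next=prev(7) | reversed so far: 32 -> 7
Step 3: curr=2, set curr.next=prev(32) | reversed so far: 2 -> 32 -> 7
Step 4: curr=2, set curr.next=prev(2) | reversed so far: 2 -> 2 -> 32 -> 7
Step 5: curr=23, set curr.next=prev(2) | reversed so far: 23 -> 2 -> 2 -> 32 -> 7

23 -> 2 -> 2 -> 32 -> 7 -> None


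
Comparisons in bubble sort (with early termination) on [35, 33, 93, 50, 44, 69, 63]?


Algorithm: bubble sort (with early termination)
Input: [35, 33, 93, 50, 44, 69, 63]
Sorted: [33, 35, 44, 50, 63, 69, 93]

15


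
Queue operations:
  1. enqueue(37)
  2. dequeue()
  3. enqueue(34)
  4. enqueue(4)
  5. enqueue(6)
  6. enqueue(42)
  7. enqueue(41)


enqueue(37) -> [37]
dequeue()->37, []
enqueue(34) -> [34]
enqueue(4) -> [34, 4]
enqueue(6) -> [34, 4, 6]
enqueue(42) -> [34, 4, 6, 42]
enqueue(41) -> [34, 4, 6, 42, 41]

Final queue: [34, 4, 6, 42, 41]


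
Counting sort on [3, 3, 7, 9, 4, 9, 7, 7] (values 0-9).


Input: [3, 3, 7, 9, 4, 9, 7, 7]
Counts: [0, 0, 0, 2, 1, 0, 0, 3, 0, 2]

Sorted: [3, 3, 4, 7, 7, 7, 9, 9]


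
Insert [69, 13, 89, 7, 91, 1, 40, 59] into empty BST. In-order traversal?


Insert 69: root
Insert 13: L from 69
Insert 89: R from 69
Insert 7: L from 69 -> L from 13
Insert 91: R from 69 -> R from 89
Insert 1: L from 69 -> L from 13 -> L from 7
Insert 40: L from 69 -> R from 13
Insert 59: L from 69 -> R from 13 -> R from 40

In-order: [1, 7, 13, 40, 59, 69, 89, 91]


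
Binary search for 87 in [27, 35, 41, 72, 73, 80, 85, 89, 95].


Step 1: lo=0, hi=8, mid=4, val=73
Step 2: lo=5, hi=8, mid=6, val=85
Step 3: lo=7, hi=8, mid=7, val=89

Not found


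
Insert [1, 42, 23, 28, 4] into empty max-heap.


Insert 1: [1]
Insert 42: [42, 1]
Insert 23: [42, 1, 23]
Insert 28: [42, 28, 23, 1]
Insert 4: [42, 28, 23, 1, 4]

Final heap: [42, 28, 23, 1, 4]


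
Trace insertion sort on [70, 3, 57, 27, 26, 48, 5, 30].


Initial: [70, 3, 57, 27, 26, 48, 5, 30]
Insert 3: [3, 70, 57, 27, 26, 48, 5, 30]
Insert 57: [3, 57, 70, 27, 26, 48, 5, 30]
Insert 27: [3, 27, 57, 70, 26, 48, 5, 30]
Insert 26: [3, 26, 27, 57, 70, 48, 5, 30]
Insert 48: [3, 26, 27, 48, 57, 70, 5, 30]
Insert 5: [3, 5, 26, 27, 48, 57, 70, 30]
Insert 30: [3, 5, 26, 27, 30, 48, 57, 70]

Sorted: [3, 5, 26, 27, 30, 48, 57, 70]


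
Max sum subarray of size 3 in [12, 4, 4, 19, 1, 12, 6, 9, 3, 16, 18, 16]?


[0:3]: 20
[1:4]: 27
[2:5]: 24
[3:6]: 32
[4:7]: 19
[5:8]: 27
[6:9]: 18
[7:10]: 28
[8:11]: 37
[9:12]: 50

Max: 50 at [9:12]


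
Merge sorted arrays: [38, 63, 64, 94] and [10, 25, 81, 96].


Take 10 from B
Take 25 from B
Take 38 from A
Take 63 from A
Take 64 from A
Take 81 from B
Take 94 from A

Merged: [10, 25, 38, 63, 64, 81, 94, 96]


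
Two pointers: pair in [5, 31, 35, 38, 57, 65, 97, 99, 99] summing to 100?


lo=0(5)+hi=8(99)=104
lo=0(5)+hi=7(99)=104
lo=0(5)+hi=6(97)=102
lo=0(5)+hi=5(65)=70
lo=1(31)+hi=5(65)=96
lo=2(35)+hi=5(65)=100

Yes: 35+65=100


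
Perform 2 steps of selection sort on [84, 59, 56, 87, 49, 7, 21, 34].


Initial: [84, 59, 56, 87, 49, 7, 21, 34]
Step 1: min=7 at 5
  Swap: [7, 59, 56, 87, 49, 84, 21, 34]
Step 2: min=21 at 6
  Swap: [7, 21, 56, 87, 49, 84, 59, 34]

After 2 steps: [7, 21, 56, 87, 49, 84, 59, 34]


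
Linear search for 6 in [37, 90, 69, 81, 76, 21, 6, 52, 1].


i=0: 37!=6
i=1: 90!=6
i=2: 69!=6
i=3: 81!=6
i=4: 76!=6
i=5: 21!=6
i=6: 6==6 found!

Found at 6, 7 comps


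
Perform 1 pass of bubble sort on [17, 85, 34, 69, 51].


Initial: [17, 85, 34, 69, 51]
Pass 1: [17, 34, 69, 51, 85] (3 swaps)

After 1 pass: [17, 34, 69, 51, 85]


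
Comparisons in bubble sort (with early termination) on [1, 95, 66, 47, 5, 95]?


Algorithm: bubble sort (with early termination)
Input: [1, 95, 66, 47, 5, 95]
Sorted: [1, 5, 47, 66, 95, 95]

14


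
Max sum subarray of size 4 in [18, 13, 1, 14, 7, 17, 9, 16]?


[0:4]: 46
[1:5]: 35
[2:6]: 39
[3:7]: 47
[4:8]: 49

Max: 49 at [4:8]


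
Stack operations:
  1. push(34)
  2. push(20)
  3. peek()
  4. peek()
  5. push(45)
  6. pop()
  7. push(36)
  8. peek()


push(34) -> [34]
push(20) -> [34, 20]
peek()->20
peek()->20
push(45) -> [34, 20, 45]
pop()->45, [34, 20]
push(36) -> [34, 20, 36]
peek()->36

Final stack: [34, 20, 36]


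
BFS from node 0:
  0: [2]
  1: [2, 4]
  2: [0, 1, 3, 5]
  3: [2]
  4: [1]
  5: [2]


Visit 0, enqueue [2]
Visit 2, enqueue [1, 3, 5]
Visit 1, enqueue [4]
Visit 3, enqueue []
Visit 5, enqueue []
Visit 4, enqueue []

BFS order: [0, 2, 1, 3, 5, 4]


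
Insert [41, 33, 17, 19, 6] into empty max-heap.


Insert 41: [41]
Insert 33: [41, 33]
Insert 17: [41, 33, 17]
Insert 19: [41, 33, 17, 19]
Insert 6: [41, 33, 17, 19, 6]

Final heap: [41, 33, 17, 19, 6]


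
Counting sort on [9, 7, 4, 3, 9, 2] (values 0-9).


Input: [9, 7, 4, 3, 9, 2]
Counts: [0, 0, 1, 1, 1, 0, 0, 1, 0, 2]

Sorted: [2, 3, 4, 7, 9, 9]


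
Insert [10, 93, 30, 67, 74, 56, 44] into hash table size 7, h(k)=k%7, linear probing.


Insert 10: h=3 -> slot 3
Insert 93: h=2 -> slot 2
Insert 30: h=2, 2 probes -> slot 4
Insert 67: h=4, 1 probes -> slot 5
Insert 74: h=4, 2 probes -> slot 6
Insert 56: h=0 -> slot 0
Insert 44: h=2, 6 probes -> slot 1

Table: [56, 44, 93, 10, 30, 67, 74]


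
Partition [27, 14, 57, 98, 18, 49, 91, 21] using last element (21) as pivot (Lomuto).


Pivot: 21
  14 <= 21: swap -> [14, 27, 57, 98, 18, 49, 91, 21]
  18 <= 21: swap -> [14, 18, 57, 98, 27, 49, 91, 21]
Place pivot at 2: [14, 18, 21, 98, 27, 49, 91, 57]

Partitioned: [14, 18, 21, 98, 27, 49, 91, 57]


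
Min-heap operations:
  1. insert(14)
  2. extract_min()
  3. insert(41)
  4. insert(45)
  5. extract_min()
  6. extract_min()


insert(14) -> [14]
extract_min()->14, []
insert(41) -> [41]
insert(45) -> [41, 45]
extract_min()->41, [45]
extract_min()->45, []

Final heap: []


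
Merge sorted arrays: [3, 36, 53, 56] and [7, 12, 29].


Take 3 from A
Take 7 from B
Take 12 from B
Take 29 from B

Merged: [3, 7, 12, 29, 36, 53, 56]


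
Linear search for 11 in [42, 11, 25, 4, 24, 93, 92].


i=0: 42!=11
i=1: 11==11 found!

Found at 1, 2 comps


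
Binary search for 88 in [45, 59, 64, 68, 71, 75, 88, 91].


Step 1: lo=0, hi=7, mid=3, val=68
Step 2: lo=4, hi=7, mid=5, val=75
Step 3: lo=6, hi=7, mid=6, val=88

Found at index 6


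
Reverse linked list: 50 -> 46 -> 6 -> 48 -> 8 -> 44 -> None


Step 1: curr=50, set curr.next=prev(None) | reversed so far: 50
Step 2: curr=46, set curr.next=prev(50) | reversed so far: 46 -> 50
Step 3: curr=6, set curr.next=prev(46) | reversed so far: 6 -> 46 -> 50
Step 4: curr=48, set curr.next=prev(6) | reversed so far: 48 -> 6 -> 46 -> 50
Step 5: curr=8, set curr.next=prev(48) | reversed so far: 8 -> 48 -> 6 -> 46 -> 50
Step 6: curr=44, set curr.next=prev(8) | reversed so far: 44 -> 8 -> 48 -> 6 -> 46 -> 50

44 -> 8 -> 48 -> 6 -> 46 -> 50 -> None


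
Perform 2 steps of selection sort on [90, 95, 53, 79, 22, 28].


Initial: [90, 95, 53, 79, 22, 28]
Step 1: min=22 at 4
  Swap: [22, 95, 53, 79, 90, 28]
Step 2: min=28 at 5
  Swap: [22, 28, 53, 79, 90, 95]

After 2 steps: [22, 28, 53, 79, 90, 95]


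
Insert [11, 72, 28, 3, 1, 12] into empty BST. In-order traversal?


Insert 11: root
Insert 72: R from 11
Insert 28: R from 11 -> L from 72
Insert 3: L from 11
Insert 1: L from 11 -> L from 3
Insert 12: R from 11 -> L from 72 -> L from 28

In-order: [1, 3, 11, 12, 28, 72]


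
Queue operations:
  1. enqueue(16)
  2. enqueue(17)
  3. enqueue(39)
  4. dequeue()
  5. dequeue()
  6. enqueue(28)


enqueue(16) -> [16]
enqueue(17) -> [16, 17]
enqueue(39) -> [16, 17, 39]
dequeue()->16, [17, 39]
dequeue()->17, [39]
enqueue(28) -> [39, 28]

Final queue: [39, 28]


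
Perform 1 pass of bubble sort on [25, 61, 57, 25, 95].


Initial: [25, 61, 57, 25, 95]
Pass 1: [25, 57, 25, 61, 95] (2 swaps)

After 1 pass: [25, 57, 25, 61, 95]


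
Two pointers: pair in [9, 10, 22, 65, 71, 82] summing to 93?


lo=0(9)+hi=5(82)=91
lo=1(10)+hi=5(82)=92
lo=2(22)+hi=5(82)=104
lo=2(22)+hi=4(71)=93

Yes: 22+71=93


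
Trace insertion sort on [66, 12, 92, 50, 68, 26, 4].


Initial: [66, 12, 92, 50, 68, 26, 4]
Insert 12: [12, 66, 92, 50, 68, 26, 4]
Insert 92: [12, 66, 92, 50, 68, 26, 4]
Insert 50: [12, 50, 66, 92, 68, 26, 4]
Insert 68: [12, 50, 66, 68, 92, 26, 4]
Insert 26: [12, 26, 50, 66, 68, 92, 4]
Insert 4: [4, 12, 26, 50, 66, 68, 92]

Sorted: [4, 12, 26, 50, 66, 68, 92]


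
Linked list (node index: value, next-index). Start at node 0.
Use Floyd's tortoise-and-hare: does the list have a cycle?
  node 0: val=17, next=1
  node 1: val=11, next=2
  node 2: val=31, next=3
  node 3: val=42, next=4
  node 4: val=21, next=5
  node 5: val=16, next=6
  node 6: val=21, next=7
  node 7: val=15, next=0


Floyd's tortoise (slow, +1) and hare (fast, +2):
  init: slow=0, fast=0
  step 1: slow=1, fast=2
  step 2: slow=2, fast=4
  step 3: slow=3, fast=6
  step 4: slow=4, fast=0
  step 5: slow=5, fast=2
  step 6: slow=6, fast=4
  step 7: slow=7, fast=6
  step 8: slow=0, fast=0
  slow == fast at node 0: cycle detected

Cycle: yes


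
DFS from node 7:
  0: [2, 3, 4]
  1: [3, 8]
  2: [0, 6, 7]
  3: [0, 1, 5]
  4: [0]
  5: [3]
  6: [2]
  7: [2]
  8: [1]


Visit 7, push [2]
Visit 2, push [6, 0]
Visit 0, push [4, 3]
Visit 3, push [5, 1]
Visit 1, push [8]
Visit 8, push []
Visit 5, push []
Visit 4, push []
Visit 6, push []

DFS order: [7, 2, 0, 3, 1, 8, 5, 4, 6]


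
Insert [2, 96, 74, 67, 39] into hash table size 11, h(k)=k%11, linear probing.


Insert 2: h=2 -> slot 2
Insert 96: h=8 -> slot 8
Insert 74: h=8, 1 probes -> slot 9
Insert 67: h=1 -> slot 1
Insert 39: h=6 -> slot 6

Table: [None, 67, 2, None, None, None, 39, None, 96, 74, None]


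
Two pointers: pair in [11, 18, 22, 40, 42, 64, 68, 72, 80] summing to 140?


lo=0(11)+hi=8(80)=91
lo=1(18)+hi=8(80)=98
lo=2(22)+hi=8(80)=102
lo=3(40)+hi=8(80)=120
lo=4(42)+hi=8(80)=122
lo=5(64)+hi=8(80)=144
lo=5(64)+hi=7(72)=136
lo=6(68)+hi=7(72)=140

Yes: 68+72=140


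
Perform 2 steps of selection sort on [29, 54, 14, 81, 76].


Initial: [29, 54, 14, 81, 76]
Step 1: min=14 at 2
  Swap: [14, 54, 29, 81, 76]
Step 2: min=29 at 2
  Swap: [14, 29, 54, 81, 76]

After 2 steps: [14, 29, 54, 81, 76]


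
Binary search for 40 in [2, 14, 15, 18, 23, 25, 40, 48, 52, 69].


Step 1: lo=0, hi=9, mid=4, val=23
Step 2: lo=5, hi=9, mid=7, val=48
Step 3: lo=5, hi=6, mid=5, val=25
Step 4: lo=6, hi=6, mid=6, val=40

Found at index 6


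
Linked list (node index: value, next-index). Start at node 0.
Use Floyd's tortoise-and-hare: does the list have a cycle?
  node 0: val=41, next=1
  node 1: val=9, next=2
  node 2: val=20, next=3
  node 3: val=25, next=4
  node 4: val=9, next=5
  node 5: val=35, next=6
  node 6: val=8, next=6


Floyd's tortoise (slow, +1) and hare (fast, +2):
  init: slow=0, fast=0
  step 1: slow=1, fast=2
  step 2: slow=2, fast=4
  step 3: slow=3, fast=6
  step 4: slow=4, fast=6
  step 5: slow=5, fast=6
  step 6: slow=6, fast=6
  slow == fast at node 6: cycle detected

Cycle: yes


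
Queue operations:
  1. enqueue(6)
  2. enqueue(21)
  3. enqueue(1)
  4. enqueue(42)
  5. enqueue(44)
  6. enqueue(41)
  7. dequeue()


enqueue(6) -> [6]
enqueue(21) -> [6, 21]
enqueue(1) -> [6, 21, 1]
enqueue(42) -> [6, 21, 1, 42]
enqueue(44) -> [6, 21, 1, 42, 44]
enqueue(41) -> [6, 21, 1, 42, 44, 41]
dequeue()->6, [21, 1, 42, 44, 41]

Final queue: [21, 1, 42, 44, 41]


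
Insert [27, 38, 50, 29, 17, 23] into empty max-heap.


Insert 27: [27]
Insert 38: [38, 27]
Insert 50: [50, 27, 38]
Insert 29: [50, 29, 38, 27]
Insert 17: [50, 29, 38, 27, 17]
Insert 23: [50, 29, 38, 27, 17, 23]

Final heap: [50, 29, 38, 27, 17, 23]


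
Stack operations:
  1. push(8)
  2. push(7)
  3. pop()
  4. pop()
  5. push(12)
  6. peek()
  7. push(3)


push(8) -> [8]
push(7) -> [8, 7]
pop()->7, [8]
pop()->8, []
push(12) -> [12]
peek()->12
push(3) -> [12, 3]

Final stack: [12, 3]


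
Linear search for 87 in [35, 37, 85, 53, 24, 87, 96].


i=0: 35!=87
i=1: 37!=87
i=2: 85!=87
i=3: 53!=87
i=4: 24!=87
i=5: 87==87 found!

Found at 5, 6 comps


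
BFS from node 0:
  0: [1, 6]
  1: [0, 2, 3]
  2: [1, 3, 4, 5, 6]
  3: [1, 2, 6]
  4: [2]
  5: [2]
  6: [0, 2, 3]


Visit 0, enqueue [1, 6]
Visit 1, enqueue [2, 3]
Visit 6, enqueue []
Visit 2, enqueue [4, 5]
Visit 3, enqueue []
Visit 4, enqueue []
Visit 5, enqueue []

BFS order: [0, 1, 6, 2, 3, 4, 5]


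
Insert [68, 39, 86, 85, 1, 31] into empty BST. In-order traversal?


Insert 68: root
Insert 39: L from 68
Insert 86: R from 68
Insert 85: R from 68 -> L from 86
Insert 1: L from 68 -> L from 39
Insert 31: L from 68 -> L from 39 -> R from 1

In-order: [1, 31, 39, 68, 85, 86]


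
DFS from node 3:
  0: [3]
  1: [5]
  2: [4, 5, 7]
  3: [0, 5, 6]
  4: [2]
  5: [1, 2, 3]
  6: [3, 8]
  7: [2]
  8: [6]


Visit 3, push [6, 5, 0]
Visit 0, push []
Visit 5, push [2, 1]
Visit 1, push []
Visit 2, push [7, 4]
Visit 4, push []
Visit 7, push []
Visit 6, push [8]
Visit 8, push []

DFS order: [3, 0, 5, 1, 2, 4, 7, 6, 8]


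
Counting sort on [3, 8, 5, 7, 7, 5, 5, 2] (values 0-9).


Input: [3, 8, 5, 7, 7, 5, 5, 2]
Counts: [0, 0, 1, 1, 0, 3, 0, 2, 1, 0]

Sorted: [2, 3, 5, 5, 5, 7, 7, 8]


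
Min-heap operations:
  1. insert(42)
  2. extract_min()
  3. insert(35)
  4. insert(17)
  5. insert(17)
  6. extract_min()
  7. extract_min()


insert(42) -> [42]
extract_min()->42, []
insert(35) -> [35]
insert(17) -> [17, 35]
insert(17) -> [17, 35, 17]
extract_min()->17, [17, 35]
extract_min()->17, [35]

Final heap: [35]


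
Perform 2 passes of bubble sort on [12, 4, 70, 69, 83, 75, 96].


Initial: [12, 4, 70, 69, 83, 75, 96]
Pass 1: [4, 12, 69, 70, 75, 83, 96] (3 swaps)
Pass 2: [4, 12, 69, 70, 75, 83, 96] (0 swaps)

After 2 passes: [4, 12, 69, 70, 75, 83, 96]


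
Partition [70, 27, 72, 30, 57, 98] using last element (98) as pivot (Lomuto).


Pivot: 98
  70 <= 98: advance i (no swap)
  27 <= 98: advance i (no swap)
  72 <= 98: advance i (no swap)
  30 <= 98: advance i (no swap)
  57 <= 98: advance i (no swap)
Place pivot at 5: [70, 27, 72, 30, 57, 98]

Partitioned: [70, 27, 72, 30, 57, 98]


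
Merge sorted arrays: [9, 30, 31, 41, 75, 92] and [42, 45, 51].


Take 9 from A
Take 30 from A
Take 31 from A
Take 41 from A
Take 42 from B
Take 45 from B
Take 51 from B

Merged: [9, 30, 31, 41, 42, 45, 51, 75, 92]


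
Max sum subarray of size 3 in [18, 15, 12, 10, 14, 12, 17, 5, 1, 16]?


[0:3]: 45
[1:4]: 37
[2:5]: 36
[3:6]: 36
[4:7]: 43
[5:8]: 34
[6:9]: 23
[7:10]: 22

Max: 45 at [0:3]


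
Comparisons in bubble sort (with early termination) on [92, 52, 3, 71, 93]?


Algorithm: bubble sort (with early termination)
Input: [92, 52, 3, 71, 93]
Sorted: [3, 52, 71, 92, 93]

9


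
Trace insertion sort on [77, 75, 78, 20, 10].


Initial: [77, 75, 78, 20, 10]
Insert 75: [75, 77, 78, 20, 10]
Insert 78: [75, 77, 78, 20, 10]
Insert 20: [20, 75, 77, 78, 10]
Insert 10: [10, 20, 75, 77, 78]

Sorted: [10, 20, 75, 77, 78]


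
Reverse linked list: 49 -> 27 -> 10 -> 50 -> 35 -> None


Step 1: curr=49, set curr.next=prev(None) | reversed so far: 49
Step 2: curr=27, set curr.next=prev(49) | reversed so far: 27 -> 49
Step 3: curr=10, set curr.next=prev(27) | reversed so far: 10 -> 27 -> 49
Step 4: curr=50, set curr.next=prev(10) | reversed so far: 50 -> 10 -> 27 -> 49
Step 5: curr=35, set curr.next=prev(50) | reversed so far: 35 -> 50 -> 10 -> 27 -> 49

35 -> 50 -> 10 -> 27 -> 49 -> None


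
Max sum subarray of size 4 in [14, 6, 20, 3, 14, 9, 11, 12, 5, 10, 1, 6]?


[0:4]: 43
[1:5]: 43
[2:6]: 46
[3:7]: 37
[4:8]: 46
[5:9]: 37
[6:10]: 38
[7:11]: 28
[8:12]: 22

Max: 46 at [2:6]


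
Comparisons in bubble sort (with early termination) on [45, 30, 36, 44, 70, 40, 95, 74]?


Algorithm: bubble sort (with early termination)
Input: [45, 30, 36, 44, 70, 40, 95, 74]
Sorted: [30, 36, 40, 44, 45, 70, 74, 95]

22


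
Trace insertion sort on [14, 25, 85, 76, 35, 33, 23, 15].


Initial: [14, 25, 85, 76, 35, 33, 23, 15]
Insert 25: [14, 25, 85, 76, 35, 33, 23, 15]
Insert 85: [14, 25, 85, 76, 35, 33, 23, 15]
Insert 76: [14, 25, 76, 85, 35, 33, 23, 15]
Insert 35: [14, 25, 35, 76, 85, 33, 23, 15]
Insert 33: [14, 25, 33, 35, 76, 85, 23, 15]
Insert 23: [14, 23, 25, 33, 35, 76, 85, 15]
Insert 15: [14, 15, 23, 25, 33, 35, 76, 85]

Sorted: [14, 15, 23, 25, 33, 35, 76, 85]


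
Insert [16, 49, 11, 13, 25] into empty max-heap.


Insert 16: [16]
Insert 49: [49, 16]
Insert 11: [49, 16, 11]
Insert 13: [49, 16, 11, 13]
Insert 25: [49, 25, 11, 13, 16]

Final heap: [49, 25, 11, 13, 16]


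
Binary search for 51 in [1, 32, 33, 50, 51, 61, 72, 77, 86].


Step 1: lo=0, hi=8, mid=4, val=51

Found at index 4


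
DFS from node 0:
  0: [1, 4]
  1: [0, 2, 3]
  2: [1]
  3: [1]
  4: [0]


Visit 0, push [4, 1]
Visit 1, push [3, 2]
Visit 2, push []
Visit 3, push []
Visit 4, push []

DFS order: [0, 1, 2, 3, 4]


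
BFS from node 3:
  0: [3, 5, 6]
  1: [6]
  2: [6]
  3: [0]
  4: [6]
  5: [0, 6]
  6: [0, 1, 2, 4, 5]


Visit 3, enqueue [0]
Visit 0, enqueue [5, 6]
Visit 5, enqueue []
Visit 6, enqueue [1, 2, 4]
Visit 1, enqueue []
Visit 2, enqueue []
Visit 4, enqueue []

BFS order: [3, 0, 5, 6, 1, 2, 4]


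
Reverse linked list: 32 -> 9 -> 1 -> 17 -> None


Step 1: curr=32, set curr.next=prev(None) | reversed so far: 32
Step 2: curr=9, set curr.next=prev(32) | reversed so far: 9 -> 32
Step 3: curr=1, set curr.next=prev(9) | reversed so far: 1 -> 9 -> 32
Step 4: curr=17, set curr.next=prev(1) | reversed so far: 17 -> 1 -> 9 -> 32

17 -> 1 -> 9 -> 32 -> None


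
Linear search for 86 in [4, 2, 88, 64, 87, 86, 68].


i=0: 4!=86
i=1: 2!=86
i=2: 88!=86
i=3: 64!=86
i=4: 87!=86
i=5: 86==86 found!

Found at 5, 6 comps


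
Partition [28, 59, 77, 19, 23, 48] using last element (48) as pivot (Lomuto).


Pivot: 48
  28 <= 48: advance i (no swap)
  19 <= 48: swap -> [28, 19, 77, 59, 23, 48]
  23 <= 48: swap -> [28, 19, 23, 59, 77, 48]
Place pivot at 3: [28, 19, 23, 48, 77, 59]

Partitioned: [28, 19, 23, 48, 77, 59]


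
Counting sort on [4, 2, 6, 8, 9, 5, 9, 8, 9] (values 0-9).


Input: [4, 2, 6, 8, 9, 5, 9, 8, 9]
Counts: [0, 0, 1, 0, 1, 1, 1, 0, 2, 3]

Sorted: [2, 4, 5, 6, 8, 8, 9, 9, 9]


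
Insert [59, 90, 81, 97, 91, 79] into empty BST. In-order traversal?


Insert 59: root
Insert 90: R from 59
Insert 81: R from 59 -> L from 90
Insert 97: R from 59 -> R from 90
Insert 91: R from 59 -> R from 90 -> L from 97
Insert 79: R from 59 -> L from 90 -> L from 81

In-order: [59, 79, 81, 90, 91, 97]


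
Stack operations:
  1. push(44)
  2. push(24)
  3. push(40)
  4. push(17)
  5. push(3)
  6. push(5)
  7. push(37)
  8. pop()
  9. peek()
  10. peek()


push(44) -> [44]
push(24) -> [44, 24]
push(40) -> [44, 24, 40]
push(17) -> [44, 24, 40, 17]
push(3) -> [44, 24, 40, 17, 3]
push(5) -> [44, 24, 40, 17, 3, 5]
push(37) -> [44, 24, 40, 17, 3, 5, 37]
pop()->37, [44, 24, 40, 17, 3, 5]
peek()->5
peek()->5

Final stack: [44, 24, 40, 17, 3, 5]


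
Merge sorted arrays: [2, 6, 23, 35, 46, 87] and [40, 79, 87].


Take 2 from A
Take 6 from A
Take 23 from A
Take 35 from A
Take 40 from B
Take 46 from A
Take 79 from B
Take 87 from A

Merged: [2, 6, 23, 35, 40, 46, 79, 87, 87]


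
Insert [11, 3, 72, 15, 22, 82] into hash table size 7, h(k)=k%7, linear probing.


Insert 11: h=4 -> slot 4
Insert 3: h=3 -> slot 3
Insert 72: h=2 -> slot 2
Insert 15: h=1 -> slot 1
Insert 22: h=1, 4 probes -> slot 5
Insert 82: h=5, 1 probes -> slot 6

Table: [None, 15, 72, 3, 11, 22, 82]


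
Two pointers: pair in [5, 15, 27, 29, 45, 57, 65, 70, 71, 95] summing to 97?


lo=0(5)+hi=9(95)=100
lo=0(5)+hi=8(71)=76
lo=1(15)+hi=8(71)=86
lo=2(27)+hi=8(71)=98
lo=2(27)+hi=7(70)=97

Yes: 27+70=97


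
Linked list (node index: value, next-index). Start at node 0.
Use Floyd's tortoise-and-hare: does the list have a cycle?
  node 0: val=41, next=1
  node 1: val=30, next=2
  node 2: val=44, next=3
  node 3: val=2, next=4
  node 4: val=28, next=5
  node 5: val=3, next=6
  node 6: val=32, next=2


Floyd's tortoise (slow, +1) and hare (fast, +2):
  init: slow=0, fast=0
  step 1: slow=1, fast=2
  step 2: slow=2, fast=4
  step 3: slow=3, fast=6
  step 4: slow=4, fast=3
  step 5: slow=5, fast=5
  slow == fast at node 5: cycle detected

Cycle: yes


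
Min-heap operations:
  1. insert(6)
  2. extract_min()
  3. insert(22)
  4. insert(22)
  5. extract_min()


insert(6) -> [6]
extract_min()->6, []
insert(22) -> [22]
insert(22) -> [22, 22]
extract_min()->22, [22]

Final heap: [22]


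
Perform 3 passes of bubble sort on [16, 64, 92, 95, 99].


Initial: [16, 64, 92, 95, 99]
Pass 1: [16, 64, 92, 95, 99] (0 swaps)
Pass 2: [16, 64, 92, 95, 99] (0 swaps)
Pass 3: [16, 64, 92, 95, 99] (0 swaps)

After 3 passes: [16, 64, 92, 95, 99]


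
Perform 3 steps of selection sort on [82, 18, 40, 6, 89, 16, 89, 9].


Initial: [82, 18, 40, 6, 89, 16, 89, 9]
Step 1: min=6 at 3
  Swap: [6, 18, 40, 82, 89, 16, 89, 9]
Step 2: min=9 at 7
  Swap: [6, 9, 40, 82, 89, 16, 89, 18]
Step 3: min=16 at 5
  Swap: [6, 9, 16, 82, 89, 40, 89, 18]

After 3 steps: [6, 9, 16, 82, 89, 40, 89, 18]


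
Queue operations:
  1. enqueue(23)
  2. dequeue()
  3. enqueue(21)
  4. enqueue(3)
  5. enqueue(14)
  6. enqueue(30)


enqueue(23) -> [23]
dequeue()->23, []
enqueue(21) -> [21]
enqueue(3) -> [21, 3]
enqueue(14) -> [21, 3, 14]
enqueue(30) -> [21, 3, 14, 30]

Final queue: [21, 3, 14, 30]


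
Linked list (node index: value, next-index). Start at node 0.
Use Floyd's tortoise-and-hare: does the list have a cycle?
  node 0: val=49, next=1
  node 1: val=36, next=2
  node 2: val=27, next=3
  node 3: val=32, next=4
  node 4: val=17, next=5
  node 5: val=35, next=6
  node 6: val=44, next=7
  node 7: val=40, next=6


Floyd's tortoise (slow, +1) and hare (fast, +2):
  init: slow=0, fast=0
  step 1: slow=1, fast=2
  step 2: slow=2, fast=4
  step 3: slow=3, fast=6
  step 4: slow=4, fast=6
  step 5: slow=5, fast=6
  step 6: slow=6, fast=6
  slow == fast at node 6: cycle detected

Cycle: yes


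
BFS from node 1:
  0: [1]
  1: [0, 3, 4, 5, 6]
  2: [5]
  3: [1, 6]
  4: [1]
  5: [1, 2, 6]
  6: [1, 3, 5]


Visit 1, enqueue [0, 3, 4, 5, 6]
Visit 0, enqueue []
Visit 3, enqueue []
Visit 4, enqueue []
Visit 5, enqueue [2]
Visit 6, enqueue []
Visit 2, enqueue []

BFS order: [1, 0, 3, 4, 5, 6, 2]


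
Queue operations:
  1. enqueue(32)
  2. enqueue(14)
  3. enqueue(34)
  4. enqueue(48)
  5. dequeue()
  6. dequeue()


enqueue(32) -> [32]
enqueue(14) -> [32, 14]
enqueue(34) -> [32, 14, 34]
enqueue(48) -> [32, 14, 34, 48]
dequeue()->32, [14, 34, 48]
dequeue()->14, [34, 48]

Final queue: [34, 48]


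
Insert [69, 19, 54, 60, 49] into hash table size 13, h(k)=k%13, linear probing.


Insert 69: h=4 -> slot 4
Insert 19: h=6 -> slot 6
Insert 54: h=2 -> slot 2
Insert 60: h=8 -> slot 8
Insert 49: h=10 -> slot 10

Table: [None, None, 54, None, 69, None, 19, None, 60, None, 49, None, None]


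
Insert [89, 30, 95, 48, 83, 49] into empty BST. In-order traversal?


Insert 89: root
Insert 30: L from 89
Insert 95: R from 89
Insert 48: L from 89 -> R from 30
Insert 83: L from 89 -> R from 30 -> R from 48
Insert 49: L from 89 -> R from 30 -> R from 48 -> L from 83

In-order: [30, 48, 49, 83, 89, 95]


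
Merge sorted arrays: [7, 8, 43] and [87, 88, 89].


Take 7 from A
Take 8 from A
Take 43 from A

Merged: [7, 8, 43, 87, 88, 89]


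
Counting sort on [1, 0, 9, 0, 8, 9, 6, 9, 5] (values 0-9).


Input: [1, 0, 9, 0, 8, 9, 6, 9, 5]
Counts: [2, 1, 0, 0, 0, 1, 1, 0, 1, 3]

Sorted: [0, 0, 1, 5, 6, 8, 9, 9, 9]


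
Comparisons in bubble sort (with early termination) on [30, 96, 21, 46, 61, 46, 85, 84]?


Algorithm: bubble sort (with early termination)
Input: [30, 96, 21, 46, 61, 46, 85, 84]
Sorted: [21, 30, 46, 46, 61, 84, 85, 96]

18


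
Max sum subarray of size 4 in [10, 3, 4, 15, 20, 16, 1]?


[0:4]: 32
[1:5]: 42
[2:6]: 55
[3:7]: 52

Max: 55 at [2:6]


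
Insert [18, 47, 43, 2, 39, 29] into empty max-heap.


Insert 18: [18]
Insert 47: [47, 18]
Insert 43: [47, 18, 43]
Insert 2: [47, 18, 43, 2]
Insert 39: [47, 39, 43, 2, 18]
Insert 29: [47, 39, 43, 2, 18, 29]

Final heap: [47, 39, 43, 2, 18, 29]


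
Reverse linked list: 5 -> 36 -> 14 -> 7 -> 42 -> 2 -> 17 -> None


Step 1: curr=5, set curr.next=prev(None) | reversed so far: 5
Step 2: curr=36, set curr.next=prev(5) | reversed so far: 36 -> 5
Step 3: curr=14, set curr.next=prev(36) | reversed so far: 14 -> 36 -> 5
Step 4: curr=7, set curr.next=prev(14) | reversed so far: 7 -> 14 -> 36 -> 5
Step 5: curr=42, set curr.next=prev(7) | reversed so far: 42 -> 7 -> 14 -> 36 -> 5
Step 6: curr=2, set curr.next=prev(42) | reversed so far: 2 -> 42 -> 7 -> 14 -> 36 -> 5
Step 7: curr=17, set curr.next=prev(2) | reversed so far: 17 -> 2 -> 42 -> 7 -> 14 -> 36 -> 5

17 -> 2 -> 42 -> 7 -> 14 -> 36 -> 5 -> None


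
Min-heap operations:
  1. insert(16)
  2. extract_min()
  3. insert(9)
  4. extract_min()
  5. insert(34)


insert(16) -> [16]
extract_min()->16, []
insert(9) -> [9]
extract_min()->9, []
insert(34) -> [34]

Final heap: [34]


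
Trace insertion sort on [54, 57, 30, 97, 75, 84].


Initial: [54, 57, 30, 97, 75, 84]
Insert 57: [54, 57, 30, 97, 75, 84]
Insert 30: [30, 54, 57, 97, 75, 84]
Insert 97: [30, 54, 57, 97, 75, 84]
Insert 75: [30, 54, 57, 75, 97, 84]
Insert 84: [30, 54, 57, 75, 84, 97]

Sorted: [30, 54, 57, 75, 84, 97]


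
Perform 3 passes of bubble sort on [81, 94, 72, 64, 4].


Initial: [81, 94, 72, 64, 4]
Pass 1: [81, 72, 64, 4, 94] (3 swaps)
Pass 2: [72, 64, 4, 81, 94] (3 swaps)
Pass 3: [64, 4, 72, 81, 94] (2 swaps)

After 3 passes: [64, 4, 72, 81, 94]


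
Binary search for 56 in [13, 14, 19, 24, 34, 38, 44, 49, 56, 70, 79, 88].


Step 1: lo=0, hi=11, mid=5, val=38
Step 2: lo=6, hi=11, mid=8, val=56

Found at index 8


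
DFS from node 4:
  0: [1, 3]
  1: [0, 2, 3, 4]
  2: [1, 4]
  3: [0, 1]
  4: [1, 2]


Visit 4, push [2, 1]
Visit 1, push [3, 2, 0]
Visit 0, push [3]
Visit 3, push []
Visit 2, push []

DFS order: [4, 1, 0, 3, 2]


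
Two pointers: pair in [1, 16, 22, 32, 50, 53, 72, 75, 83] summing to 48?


lo=0(1)+hi=8(83)=84
lo=0(1)+hi=7(75)=76
lo=0(1)+hi=6(72)=73
lo=0(1)+hi=5(53)=54
lo=0(1)+hi=4(50)=51
lo=0(1)+hi=3(32)=33
lo=1(16)+hi=3(32)=48

Yes: 16+32=48


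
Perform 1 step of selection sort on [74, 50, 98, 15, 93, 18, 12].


Initial: [74, 50, 98, 15, 93, 18, 12]
Step 1: min=12 at 6
  Swap: [12, 50, 98, 15, 93, 18, 74]

After 1 step: [12, 50, 98, 15, 93, 18, 74]


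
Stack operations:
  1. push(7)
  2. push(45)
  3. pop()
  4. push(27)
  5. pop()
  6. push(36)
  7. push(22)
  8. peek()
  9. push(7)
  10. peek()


push(7) -> [7]
push(45) -> [7, 45]
pop()->45, [7]
push(27) -> [7, 27]
pop()->27, [7]
push(36) -> [7, 36]
push(22) -> [7, 36, 22]
peek()->22
push(7) -> [7, 36, 22, 7]
peek()->7

Final stack: [7, 36, 22, 7]


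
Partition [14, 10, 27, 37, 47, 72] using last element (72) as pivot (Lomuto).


Pivot: 72
  14 <= 72: advance i (no swap)
  10 <= 72: advance i (no swap)
  27 <= 72: advance i (no swap)
  37 <= 72: advance i (no swap)
  47 <= 72: advance i (no swap)
Place pivot at 5: [14, 10, 27, 37, 47, 72]

Partitioned: [14, 10, 27, 37, 47, 72]


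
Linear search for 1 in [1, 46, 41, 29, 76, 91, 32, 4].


i=0: 1==1 found!

Found at 0, 1 comps


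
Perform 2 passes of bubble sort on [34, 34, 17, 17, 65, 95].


Initial: [34, 34, 17, 17, 65, 95]
Pass 1: [34, 17, 17, 34, 65, 95] (2 swaps)
Pass 2: [17, 17, 34, 34, 65, 95] (2 swaps)

After 2 passes: [17, 17, 34, 34, 65, 95]


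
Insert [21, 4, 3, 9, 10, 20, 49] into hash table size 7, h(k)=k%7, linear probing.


Insert 21: h=0 -> slot 0
Insert 4: h=4 -> slot 4
Insert 3: h=3 -> slot 3
Insert 9: h=2 -> slot 2
Insert 10: h=3, 2 probes -> slot 5
Insert 20: h=6 -> slot 6
Insert 49: h=0, 1 probes -> slot 1

Table: [21, 49, 9, 3, 4, 10, 20]


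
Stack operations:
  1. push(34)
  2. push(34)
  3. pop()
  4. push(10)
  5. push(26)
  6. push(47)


push(34) -> [34]
push(34) -> [34, 34]
pop()->34, [34]
push(10) -> [34, 10]
push(26) -> [34, 10, 26]
push(47) -> [34, 10, 26, 47]

Final stack: [34, 10, 26, 47]


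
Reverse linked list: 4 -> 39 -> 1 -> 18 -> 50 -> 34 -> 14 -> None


Step 1: curr=4, set curr.next=prev(None) | reversed so far: 4
Step 2: curr=39, set curr.next=prev(4) | reversed so far: 39 -> 4
Step 3: curr=1, set curr.next=prev(39) | reversed so far: 1 -> 39 -> 4
Step 4: curr=18, set curr.next=prev(1) | reversed so far: 18 -> 1 -> 39 -> 4
Step 5: curr=50, set curr.next=prev(18) | reversed so far: 50 -> 18 -> 1 -> 39 -> 4
Step 6: curr=34, set curr.next=prev(50) | reversed so far: 34 -> 50 -> 18 -> 1 -> 39 -> 4
Step 7: curr=14, set curr.next=prev(34) | reversed so far: 14 -> 34 -> 50 -> 18 -> 1 -> 39 -> 4

14 -> 34 -> 50 -> 18 -> 1 -> 39 -> 4 -> None


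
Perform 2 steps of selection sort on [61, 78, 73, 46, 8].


Initial: [61, 78, 73, 46, 8]
Step 1: min=8 at 4
  Swap: [8, 78, 73, 46, 61]
Step 2: min=46 at 3
  Swap: [8, 46, 73, 78, 61]

After 2 steps: [8, 46, 73, 78, 61]


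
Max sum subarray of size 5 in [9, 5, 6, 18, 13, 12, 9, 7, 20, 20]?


[0:5]: 51
[1:6]: 54
[2:7]: 58
[3:8]: 59
[4:9]: 61
[5:10]: 68

Max: 68 at [5:10]


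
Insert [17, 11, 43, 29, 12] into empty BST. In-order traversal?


Insert 17: root
Insert 11: L from 17
Insert 43: R from 17
Insert 29: R from 17 -> L from 43
Insert 12: L from 17 -> R from 11

In-order: [11, 12, 17, 29, 43]


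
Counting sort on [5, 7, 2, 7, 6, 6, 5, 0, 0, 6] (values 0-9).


Input: [5, 7, 2, 7, 6, 6, 5, 0, 0, 6]
Counts: [2, 0, 1, 0, 0, 2, 3, 2, 0, 0]

Sorted: [0, 0, 2, 5, 5, 6, 6, 6, 7, 7]


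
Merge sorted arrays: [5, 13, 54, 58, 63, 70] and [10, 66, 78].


Take 5 from A
Take 10 from B
Take 13 from A
Take 54 from A
Take 58 from A
Take 63 from A
Take 66 from B
Take 70 from A

Merged: [5, 10, 13, 54, 58, 63, 66, 70, 78]


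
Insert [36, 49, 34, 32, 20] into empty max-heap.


Insert 36: [36]
Insert 49: [49, 36]
Insert 34: [49, 36, 34]
Insert 32: [49, 36, 34, 32]
Insert 20: [49, 36, 34, 32, 20]

Final heap: [49, 36, 34, 32, 20]


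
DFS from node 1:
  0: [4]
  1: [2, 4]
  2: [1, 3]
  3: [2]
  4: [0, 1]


Visit 1, push [4, 2]
Visit 2, push [3]
Visit 3, push []
Visit 4, push [0]
Visit 0, push []

DFS order: [1, 2, 3, 4, 0]


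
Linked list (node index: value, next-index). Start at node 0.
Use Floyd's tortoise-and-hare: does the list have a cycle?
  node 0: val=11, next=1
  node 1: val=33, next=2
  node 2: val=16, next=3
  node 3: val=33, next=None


Floyd's tortoise (slow, +1) and hare (fast, +2):
  init: slow=0, fast=0
  step 1: slow=1, fast=2
  step 2: fast 2->3->None, no cycle

Cycle: no


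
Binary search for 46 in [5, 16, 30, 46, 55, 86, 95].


Step 1: lo=0, hi=6, mid=3, val=46

Found at index 3


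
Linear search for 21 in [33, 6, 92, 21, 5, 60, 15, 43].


i=0: 33!=21
i=1: 6!=21
i=2: 92!=21
i=3: 21==21 found!

Found at 3, 4 comps


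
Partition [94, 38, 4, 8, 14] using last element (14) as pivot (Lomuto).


Pivot: 14
  4 <= 14: swap -> [4, 38, 94, 8, 14]
  8 <= 14: swap -> [4, 8, 94, 38, 14]
Place pivot at 2: [4, 8, 14, 38, 94]

Partitioned: [4, 8, 14, 38, 94]


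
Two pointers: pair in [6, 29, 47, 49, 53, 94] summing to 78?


lo=0(6)+hi=5(94)=100
lo=0(6)+hi=4(53)=59
lo=1(29)+hi=4(53)=82
lo=1(29)+hi=3(49)=78

Yes: 29+49=78


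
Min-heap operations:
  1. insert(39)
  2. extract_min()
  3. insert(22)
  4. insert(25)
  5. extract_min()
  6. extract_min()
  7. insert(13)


insert(39) -> [39]
extract_min()->39, []
insert(22) -> [22]
insert(25) -> [22, 25]
extract_min()->22, [25]
extract_min()->25, []
insert(13) -> [13]

Final heap: [13]


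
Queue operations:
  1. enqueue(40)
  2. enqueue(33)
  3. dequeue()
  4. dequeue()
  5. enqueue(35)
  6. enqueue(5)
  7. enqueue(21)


enqueue(40) -> [40]
enqueue(33) -> [40, 33]
dequeue()->40, [33]
dequeue()->33, []
enqueue(35) -> [35]
enqueue(5) -> [35, 5]
enqueue(21) -> [35, 5, 21]

Final queue: [35, 5, 21]


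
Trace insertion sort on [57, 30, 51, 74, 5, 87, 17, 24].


Initial: [57, 30, 51, 74, 5, 87, 17, 24]
Insert 30: [30, 57, 51, 74, 5, 87, 17, 24]
Insert 51: [30, 51, 57, 74, 5, 87, 17, 24]
Insert 74: [30, 51, 57, 74, 5, 87, 17, 24]
Insert 5: [5, 30, 51, 57, 74, 87, 17, 24]
Insert 87: [5, 30, 51, 57, 74, 87, 17, 24]
Insert 17: [5, 17, 30, 51, 57, 74, 87, 24]
Insert 24: [5, 17, 24, 30, 51, 57, 74, 87]

Sorted: [5, 17, 24, 30, 51, 57, 74, 87]


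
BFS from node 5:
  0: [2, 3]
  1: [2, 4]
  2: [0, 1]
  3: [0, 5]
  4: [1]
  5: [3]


Visit 5, enqueue [3]
Visit 3, enqueue [0]
Visit 0, enqueue [2]
Visit 2, enqueue [1]
Visit 1, enqueue [4]
Visit 4, enqueue []

BFS order: [5, 3, 0, 2, 1, 4]


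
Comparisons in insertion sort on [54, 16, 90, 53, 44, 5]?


Algorithm: insertion sort
Input: [54, 16, 90, 53, 44, 5]
Sorted: [5, 16, 44, 53, 54, 90]

14


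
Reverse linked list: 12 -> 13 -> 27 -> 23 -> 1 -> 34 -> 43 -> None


Step 1: curr=12, set curr.next=prev(None) | reversed so far: 12
Step 2: curr=13, set curr.next=prev(12) | reversed so far: 13 -> 12
Step 3: curr=27, set curr.next=prev(13) | reversed so far: 27 -> 13 -> 12
Step 4: curr=23, set curr.next=prev(27) | reversed so far: 23 -> 27 -> 13 -> 12
Step 5: curr=1, set curr.next=prev(23) | reversed so far: 1 -> 23 -> 27 -> 13 -> 12
Step 6: curr=34, set curr.next=prev(1) | reversed so far: 34 -> 1 -> 23 -> 27 -> 13 -> 12
Step 7: curr=43, set curr.next=prev(34) | reversed so far: 43 -> 34 -> 1 -> 23 -> 27 -> 13 -> 12

43 -> 34 -> 1 -> 23 -> 27 -> 13 -> 12 -> None


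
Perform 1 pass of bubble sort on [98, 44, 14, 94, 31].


Initial: [98, 44, 14, 94, 31]
Pass 1: [44, 14, 94, 31, 98] (4 swaps)

After 1 pass: [44, 14, 94, 31, 98]


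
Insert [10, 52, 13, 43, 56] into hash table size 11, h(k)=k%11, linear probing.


Insert 10: h=10 -> slot 10
Insert 52: h=8 -> slot 8
Insert 13: h=2 -> slot 2
Insert 43: h=10, 1 probes -> slot 0
Insert 56: h=1 -> slot 1

Table: [43, 56, 13, None, None, None, None, None, 52, None, 10]


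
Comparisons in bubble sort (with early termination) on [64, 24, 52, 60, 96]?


Algorithm: bubble sort (with early termination)
Input: [64, 24, 52, 60, 96]
Sorted: [24, 52, 60, 64, 96]

7


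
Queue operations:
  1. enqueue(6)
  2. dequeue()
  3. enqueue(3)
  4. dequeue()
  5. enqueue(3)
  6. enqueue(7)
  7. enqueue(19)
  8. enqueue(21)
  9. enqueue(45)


enqueue(6) -> [6]
dequeue()->6, []
enqueue(3) -> [3]
dequeue()->3, []
enqueue(3) -> [3]
enqueue(7) -> [3, 7]
enqueue(19) -> [3, 7, 19]
enqueue(21) -> [3, 7, 19, 21]
enqueue(45) -> [3, 7, 19, 21, 45]

Final queue: [3, 7, 19, 21, 45]


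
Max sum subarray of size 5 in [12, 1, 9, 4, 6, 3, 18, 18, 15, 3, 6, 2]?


[0:5]: 32
[1:6]: 23
[2:7]: 40
[3:8]: 49
[4:9]: 60
[5:10]: 57
[6:11]: 60
[7:12]: 44

Max: 60 at [4:9]


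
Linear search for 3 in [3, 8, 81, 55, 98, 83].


i=0: 3==3 found!

Found at 0, 1 comps


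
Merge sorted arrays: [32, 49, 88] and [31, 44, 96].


Take 31 from B
Take 32 from A
Take 44 from B
Take 49 from A
Take 88 from A

Merged: [31, 32, 44, 49, 88, 96]


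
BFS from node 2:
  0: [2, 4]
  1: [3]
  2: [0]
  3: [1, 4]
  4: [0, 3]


Visit 2, enqueue [0]
Visit 0, enqueue [4]
Visit 4, enqueue [3]
Visit 3, enqueue [1]
Visit 1, enqueue []

BFS order: [2, 0, 4, 3, 1]


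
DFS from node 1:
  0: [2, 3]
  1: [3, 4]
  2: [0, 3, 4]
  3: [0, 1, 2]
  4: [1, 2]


Visit 1, push [4, 3]
Visit 3, push [2, 0]
Visit 0, push [2]
Visit 2, push [4]
Visit 4, push []

DFS order: [1, 3, 0, 2, 4]


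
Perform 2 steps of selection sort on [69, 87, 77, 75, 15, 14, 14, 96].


Initial: [69, 87, 77, 75, 15, 14, 14, 96]
Step 1: min=14 at 5
  Swap: [14, 87, 77, 75, 15, 69, 14, 96]
Step 2: min=14 at 6
  Swap: [14, 14, 77, 75, 15, 69, 87, 96]

After 2 steps: [14, 14, 77, 75, 15, 69, 87, 96]


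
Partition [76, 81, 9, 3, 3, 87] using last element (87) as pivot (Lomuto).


Pivot: 87
  76 <= 87: advance i (no swap)
  81 <= 87: advance i (no swap)
  9 <= 87: advance i (no swap)
  3 <= 87: advance i (no swap)
  3 <= 87: advance i (no swap)
Place pivot at 5: [76, 81, 9, 3, 3, 87]

Partitioned: [76, 81, 9, 3, 3, 87]


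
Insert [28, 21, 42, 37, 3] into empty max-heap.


Insert 28: [28]
Insert 21: [28, 21]
Insert 42: [42, 21, 28]
Insert 37: [42, 37, 28, 21]
Insert 3: [42, 37, 28, 21, 3]

Final heap: [42, 37, 28, 21, 3]


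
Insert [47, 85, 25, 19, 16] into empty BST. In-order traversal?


Insert 47: root
Insert 85: R from 47
Insert 25: L from 47
Insert 19: L from 47 -> L from 25
Insert 16: L from 47 -> L from 25 -> L from 19

In-order: [16, 19, 25, 47, 85]


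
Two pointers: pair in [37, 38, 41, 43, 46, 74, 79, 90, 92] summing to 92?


lo=0(37)+hi=8(92)=129
lo=0(37)+hi=7(90)=127
lo=0(37)+hi=6(79)=116
lo=0(37)+hi=5(74)=111
lo=0(37)+hi=4(46)=83
lo=1(38)+hi=4(46)=84
lo=2(41)+hi=4(46)=87
lo=3(43)+hi=4(46)=89

No pair found
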